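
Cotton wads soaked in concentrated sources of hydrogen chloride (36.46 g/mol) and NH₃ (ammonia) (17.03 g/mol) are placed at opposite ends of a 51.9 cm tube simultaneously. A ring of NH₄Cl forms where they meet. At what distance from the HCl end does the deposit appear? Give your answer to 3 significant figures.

Graham's law gives d_HCl/d_NH₃ = rate_HCl/rate_NH₃ = √(M_NH₃/M_HCl) = √(17.03/36.46) = 0.6834.
With d_HCl + d_NH₃ = 51.9 cm, d_NH₃ = 51.9/(1 + 0.6834) = 30.83 cm.
d_HCl = 51.9 − 30.83 = 21.1 cm.

21.1 cm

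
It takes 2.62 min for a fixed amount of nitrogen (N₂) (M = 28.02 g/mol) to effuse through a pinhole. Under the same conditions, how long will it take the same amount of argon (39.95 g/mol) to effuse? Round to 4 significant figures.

3.128 min

Using Graham's law: t_Ar/t_N₂ = √(M_Ar/M_N₂) = √(39.95/28.02) = √1.426 = 1.194.
So the time for Ar is 2.62 × 1.194 = 3.128 min.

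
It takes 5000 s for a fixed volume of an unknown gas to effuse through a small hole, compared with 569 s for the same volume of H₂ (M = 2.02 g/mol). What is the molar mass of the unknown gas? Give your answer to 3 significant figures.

Graham's law gives t_X/t_H₂ = √(M_X/M_H₂).
5000/569 = 8.787 = √(M_X/2.02)
M_X = 2.02 × 8.787² = 2.02 × 77.22 = 156 g/mol

156 g/mol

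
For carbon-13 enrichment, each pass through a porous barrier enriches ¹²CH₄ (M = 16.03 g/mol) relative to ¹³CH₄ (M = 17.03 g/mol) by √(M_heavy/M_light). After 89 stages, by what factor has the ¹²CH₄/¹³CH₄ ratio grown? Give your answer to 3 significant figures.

14.8

Each stage multiplies the ratio by α = √(17.03/16.03), so after 89 stages the overall factor is α^89 = (17.03/16.03)^(89/2).
= 1.06238^(89/2) = 14.8.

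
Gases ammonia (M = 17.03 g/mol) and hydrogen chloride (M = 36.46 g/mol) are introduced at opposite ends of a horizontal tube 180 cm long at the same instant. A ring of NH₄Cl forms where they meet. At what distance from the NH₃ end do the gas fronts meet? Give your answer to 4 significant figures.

In equal time, each gas travels a distance ∝ its rate ∝ 1/√M, so d_NH₃/d_HCl = √(M_HCl/M_NH₃) = √(36.46/17.03) = 1.463.
With d_NH₃ + d_HCl = 180 cm, d_HCl = 180/(1 + 1.463) = 73.08 cm.
d_NH₃ = 180 − 73.08 = 106.9 cm.

106.9 cm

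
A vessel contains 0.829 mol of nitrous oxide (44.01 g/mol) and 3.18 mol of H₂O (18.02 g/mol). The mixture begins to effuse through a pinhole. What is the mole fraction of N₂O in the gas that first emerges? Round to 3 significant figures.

Each component's effusion rate ∝ (its partial pressure)·(1/√M) ∝ n_i/√M_i.
So x_N₂O in the escaping gas = (n_N₂O/√M_N₂O) / Σ(n_i/√M_i)
= (0.829/√44.01) / (0.829/√44.01 + 3.18/√18.02) = 0.1250/(0.1250 + 0.7491) = 0.143.

0.143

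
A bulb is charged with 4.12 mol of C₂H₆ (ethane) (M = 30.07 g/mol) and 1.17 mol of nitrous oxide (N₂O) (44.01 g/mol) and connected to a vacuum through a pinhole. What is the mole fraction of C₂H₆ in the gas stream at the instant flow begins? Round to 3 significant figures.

Effusion rate of each component ∝ n_i/√M_i (partial pressure × 1/√M).
So x_C₂H₆ in the escaping gas = (n_C₂H₆/√M_C₂H₆) / Σ(n_i/√M_i)
= (4.12/√30.07) / (4.12/√30.07 + 1.17/√44.01) = 0.7513/(0.7513 + 0.1764) = 0.810.

0.810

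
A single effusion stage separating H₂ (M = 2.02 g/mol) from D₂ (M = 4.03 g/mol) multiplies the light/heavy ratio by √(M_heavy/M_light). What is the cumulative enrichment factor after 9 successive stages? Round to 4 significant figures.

22.38

Overall factor = α^9 with α = √(4.03/2.02), i.e. (4.03/2.02)^(9/2).
= 1.99505^(9/2) = 22.38.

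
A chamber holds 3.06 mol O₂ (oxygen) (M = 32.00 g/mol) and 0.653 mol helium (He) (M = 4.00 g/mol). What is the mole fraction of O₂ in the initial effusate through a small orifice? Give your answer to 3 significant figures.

Each component's effusion rate ∝ (its partial pressure)·(1/√M) ∝ n_i/√M_i.
x_O₂(eff) = (n_O₂/√M_O₂) / (n_O₂/√M_O₂ + n_He/√M_He)
= (3.06/√32.00) / (3.06/√32.00 + 0.653/√4.00) = 0.5409/(0.5409 + 0.3265) = 0.624.

0.624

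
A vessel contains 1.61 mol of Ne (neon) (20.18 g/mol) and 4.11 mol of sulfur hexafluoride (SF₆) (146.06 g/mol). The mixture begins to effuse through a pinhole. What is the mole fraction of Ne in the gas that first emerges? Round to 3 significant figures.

Effusion rate of each component ∝ n_i/√M_i (partial pressure × 1/√M).
So x_Ne in the escaping gas = (n_Ne/√M_Ne) / Σ(n_i/√M_i)
= (1.61/√20.18) / (1.61/√20.18 + 4.11/√146.06) = 0.3584/(0.3584 + 0.3401) = 0.513.

0.513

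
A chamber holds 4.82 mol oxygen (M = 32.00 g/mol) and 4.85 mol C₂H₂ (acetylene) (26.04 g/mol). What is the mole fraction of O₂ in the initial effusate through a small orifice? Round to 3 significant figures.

0.473

Rate_i ∝ x_i/√M_i (Graham's law weighted by mole fraction), so the effusate composition follows n_i/√M_i.
So x_O₂ in the escaping gas = (n_O₂/√M_O₂) / Σ(n_i/√M_i)
= (4.82/√32.00) / (4.82/√32.00 + 4.85/√26.04) = 0.8521/(0.8521 + 0.9504) = 0.473.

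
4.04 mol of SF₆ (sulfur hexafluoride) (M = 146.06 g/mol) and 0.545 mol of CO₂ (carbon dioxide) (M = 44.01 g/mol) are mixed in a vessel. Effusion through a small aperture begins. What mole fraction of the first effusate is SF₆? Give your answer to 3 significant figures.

0.803

Effusion rate of each component ∝ n_i/√M_i (partial pressure × 1/√M).
So x_SF₆ in the escaping gas = (n_SF₆/√M_SF₆) / Σ(n_i/√M_i)
= (4.04/√146.06) / (4.04/√146.06 + 0.545/√44.01) = 0.3343/(0.3343 + 0.08215) = 0.803.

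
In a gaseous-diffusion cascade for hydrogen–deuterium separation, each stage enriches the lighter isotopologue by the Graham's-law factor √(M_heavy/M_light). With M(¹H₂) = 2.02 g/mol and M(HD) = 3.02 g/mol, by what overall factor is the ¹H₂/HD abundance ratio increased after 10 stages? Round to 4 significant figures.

7.469

Overall factor = α^10 with α = √(3.02/2.02), i.e. (3.02/2.02)^(10/2).
= 1.49505^5 = 7.469.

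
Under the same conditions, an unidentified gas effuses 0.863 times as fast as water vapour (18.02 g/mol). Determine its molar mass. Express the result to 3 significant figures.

24.2 g/mol

Since effusion rate ∝ 1/√M, rate_X/rate_H₂O = √(M_H₂O/M_X).
0.863 = √(18.02/M_X)
M_X = 18.02 / 0.863² = 18.02 / 0.7448 = 24.2 g/mol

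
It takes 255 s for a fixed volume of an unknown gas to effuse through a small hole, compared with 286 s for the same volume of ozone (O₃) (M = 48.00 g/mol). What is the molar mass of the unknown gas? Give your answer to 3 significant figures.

Since effusion rate ∝ 1/√M, t_X/t_O₃ = √(M_X/M_O₃).
255/286 = 0.8916 = √(M_X/48.00)
M_X = 48.00 × 0.8916² = 48.00 × 0.7950 = 38.2 g/mol

38.2 g/mol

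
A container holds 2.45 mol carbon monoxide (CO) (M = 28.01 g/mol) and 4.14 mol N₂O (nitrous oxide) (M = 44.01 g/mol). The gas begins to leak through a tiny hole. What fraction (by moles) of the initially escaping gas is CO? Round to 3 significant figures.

Effusion rate of each component ∝ n_i/√M_i (partial pressure × 1/√M).
So x_CO in the escaping gas = (n_CO/√M_CO) / Σ(n_i/√M_i)
= (2.45/√28.01) / (2.45/√28.01 + 4.14/√44.01) = 0.4629/(0.4629 + 0.6241) = 0.426.

0.426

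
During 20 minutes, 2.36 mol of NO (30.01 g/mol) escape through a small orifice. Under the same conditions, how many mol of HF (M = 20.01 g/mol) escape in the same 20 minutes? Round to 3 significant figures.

2.89 mol

Graham's law gives rate_HF/rate_NO = √(M_NO/M_HF) = √(30.01/20.01) = √1.500 = 1.225.
So the amount for HF is 2.36 × 1.225 = 2.89 mol.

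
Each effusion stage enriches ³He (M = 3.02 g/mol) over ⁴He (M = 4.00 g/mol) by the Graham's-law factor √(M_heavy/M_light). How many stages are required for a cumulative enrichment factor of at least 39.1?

27

Single-stage factor α = √(4.00/3.02), so ln α = ½ ln(1.32450) = 0.1405.
Need α^N ≥ 39.1 ⇒ N ≥ ln(39.1) / ln α = 3.666 / 0.1405 = 26.09.
Minimum whole number of stages: N = 27.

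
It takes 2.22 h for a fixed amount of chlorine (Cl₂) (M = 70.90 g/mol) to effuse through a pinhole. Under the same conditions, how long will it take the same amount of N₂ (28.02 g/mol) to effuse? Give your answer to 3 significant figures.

Using Graham's law: t_N₂/t_Cl₂ = √(M_N₂/M_Cl₂) = √(28.02/70.90) = √0.3952 = 0.6287.
So the time for N₂ is 2.22 × 0.6287 = 1.40 h.

1.40 h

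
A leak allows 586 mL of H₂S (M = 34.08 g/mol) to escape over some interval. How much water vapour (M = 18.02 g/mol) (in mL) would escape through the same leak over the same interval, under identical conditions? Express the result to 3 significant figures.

806 mL

Since effusion rate ∝ 1/√M, rate_H₂O/rate_H₂S = √(M_H₂S/M_H₂O) = √(34.08/18.02) = √1.891 = 1.375.
So the volume for H₂O is 586 × 1.375 = 806 mL.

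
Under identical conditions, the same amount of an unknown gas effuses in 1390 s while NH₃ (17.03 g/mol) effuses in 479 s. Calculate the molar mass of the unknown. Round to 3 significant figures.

Using Graham's law: t_X/t_NH₃ = √(M_X/M_NH₃).
1390/479 = 2.902 = √(M_X/17.03)
M_X = 17.03 × 2.902² = 17.03 × 8.421 = 143 g/mol

143 g/mol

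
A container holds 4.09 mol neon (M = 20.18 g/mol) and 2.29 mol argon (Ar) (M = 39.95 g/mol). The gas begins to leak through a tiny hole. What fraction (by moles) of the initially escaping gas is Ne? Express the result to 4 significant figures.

Rate_i ∝ x_i/√M_i (Graham's law weighted by mole fraction), so the effusate composition follows n_i/√M_i.
x_Ne(eff) = (n_Ne/√M_Ne) / (n_Ne/√M_Ne + n_Ar/√M_Ar)
= (4.09/√20.18) / (4.09/√20.18 + 2.29/√39.95) = 0.9105/(0.9105 + 0.3623) = 0.7153.

0.7153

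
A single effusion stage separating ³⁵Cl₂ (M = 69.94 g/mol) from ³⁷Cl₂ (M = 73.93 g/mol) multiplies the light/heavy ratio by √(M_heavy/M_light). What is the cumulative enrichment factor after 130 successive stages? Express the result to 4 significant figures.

Each stage multiplies the ratio by α = √(73.93/69.94), so after 130 stages the overall factor is α^130 = (73.93/69.94)^(130/2).
= 1.05705^65 = 36.83.

36.83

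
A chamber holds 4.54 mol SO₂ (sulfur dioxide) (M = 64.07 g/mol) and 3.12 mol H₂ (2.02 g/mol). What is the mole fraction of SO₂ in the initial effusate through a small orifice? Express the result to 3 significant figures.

0.205

Each component's effusion rate ∝ (its partial pressure)·(1/√M) ∝ n_i/√M_i.
x_SO₂(eff) = (n_SO₂/√M_SO₂) / (n_SO₂/√M_SO₂ + n_H₂/√M_H₂)
= (4.54/√64.07) / (4.54/√64.07 + 3.12/√2.02) = 0.5672/(0.5672 + 2.195) = 0.205.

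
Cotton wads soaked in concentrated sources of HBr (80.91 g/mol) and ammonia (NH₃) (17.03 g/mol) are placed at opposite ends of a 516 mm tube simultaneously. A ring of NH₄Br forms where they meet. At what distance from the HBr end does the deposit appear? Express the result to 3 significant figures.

162 mm

The fronts meet when d_HBr + d_NH₃ = L with d_HBr/d_NH₃ = √(M_NH₃/M_HBr) (Graham's law). Here √(M_NH₃/M_HBr) = √(17.03/80.91) = 0.4588.
With d_HBr + d_NH₃ = 516 mm, d_NH₃ = 516/(1 + 0.4588) = 353.7 mm.
d_HBr = 516 − 353.7 = 162 mm.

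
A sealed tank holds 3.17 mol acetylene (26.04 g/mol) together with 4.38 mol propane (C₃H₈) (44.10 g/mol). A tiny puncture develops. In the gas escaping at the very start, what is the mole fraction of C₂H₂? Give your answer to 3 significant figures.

Effusion rate of each component ∝ n_i/√M_i (partial pressure × 1/√M).
Mole fraction of C₂H₂ in the effusate = (n_C₂H₂/√M_C₂H₂) / (n_C₂H₂/√M_C₂H₂ + n_C₃H₈/√M_C₃H₈)
= (3.17/√26.04) / (3.17/√26.04 + 4.38/√44.10) = 0.6212/(0.6212 + 0.6596) = 0.485.

0.485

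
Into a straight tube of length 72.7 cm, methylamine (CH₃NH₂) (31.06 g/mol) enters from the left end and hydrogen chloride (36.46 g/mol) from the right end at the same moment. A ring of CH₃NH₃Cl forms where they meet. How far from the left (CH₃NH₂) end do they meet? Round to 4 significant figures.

Distances travelled in equal time are proportional to diffusion rates, so d_CH₃NH₂/d_HCl = √(M_HCl/M_CH₃NH₂) = √(36.46/31.06) = 1.083.
With d_CH₃NH₂ + d_HCl = 72.7 cm, d_HCl = 72.7/(1 + 1.083) = 34.89 cm.
d_CH₃NH₂ = 72.7 − 34.89 = 37.81 cm.

37.81 cm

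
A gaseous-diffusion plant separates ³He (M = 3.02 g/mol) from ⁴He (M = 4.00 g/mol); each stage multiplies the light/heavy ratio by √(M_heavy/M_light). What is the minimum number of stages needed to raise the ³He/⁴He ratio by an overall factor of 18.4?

21

With α = √(4.00/3.02) per stage, ln α = ½ ln(1.32450) = 0.1405.
Need α^N ≥ 18.4 ⇒ N ≥ ln(18.4) / ln α = 2.912 / 0.1405 = 20.73.
Rounding up, N = 21 stages.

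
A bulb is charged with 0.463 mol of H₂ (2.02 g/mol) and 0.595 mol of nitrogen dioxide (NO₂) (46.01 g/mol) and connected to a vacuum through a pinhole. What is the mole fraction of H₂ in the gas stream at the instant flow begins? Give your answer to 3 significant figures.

0.788

Effusion rate of each component ∝ n_i/√M_i (partial pressure × 1/√M).
x_H₂(eff) = (n_H₂/√M_H₂) / (n_H₂/√M_H₂ + n_NO₂/√M_NO₂)
= (0.463/√2.02) / (0.463/√2.02 + 0.595/√46.01) = 0.3258/(0.3258 + 0.08772) = 0.788.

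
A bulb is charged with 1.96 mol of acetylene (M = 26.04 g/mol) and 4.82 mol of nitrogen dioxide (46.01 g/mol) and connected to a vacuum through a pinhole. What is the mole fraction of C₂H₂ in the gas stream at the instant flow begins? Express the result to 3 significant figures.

Rate_i ∝ x_i/√M_i (Graham's law weighted by mole fraction), so the effusate composition follows n_i/√M_i.
So x_C₂H₂ in the escaping gas = (n_C₂H₂/√M_C₂H₂) / Σ(n_i/√M_i)
= (1.96/√26.04) / (1.96/√26.04 + 4.82/√46.01) = 0.3841/(0.3841 + 0.7106) = 0.351.

0.351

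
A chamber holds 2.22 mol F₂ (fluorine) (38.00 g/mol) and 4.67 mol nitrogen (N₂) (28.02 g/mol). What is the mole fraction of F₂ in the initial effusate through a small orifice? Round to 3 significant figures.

Each component's effusion rate ∝ (its partial pressure)·(1/√M) ∝ n_i/√M_i.
Mole fraction of F₂ in the effusate = (n_F₂/√M_F₂) / (n_F₂/√M_F₂ + n_N₂/√M_N₂)
= (2.22/√38.00) / (2.22/√38.00 + 4.67/√28.02) = 0.3601/(0.3601 + 0.8822) = 0.290.

0.290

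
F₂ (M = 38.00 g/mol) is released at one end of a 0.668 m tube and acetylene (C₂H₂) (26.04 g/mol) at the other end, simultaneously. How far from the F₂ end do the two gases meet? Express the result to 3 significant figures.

0.303 m

Distances travelled in equal time are proportional to diffusion rates, so d_F₂/d_C₂H₂ = √(M_C₂H₂/M_F₂) = √(26.04/38.00) = 0.8278.
With d_F₂ + d_C₂H₂ = 0.668 m, d_C₂H₂ = 0.668/(1 + 0.8278) = 0.3655 m.
d_F₂ = 0.668 − 0.3655 = 0.303 m.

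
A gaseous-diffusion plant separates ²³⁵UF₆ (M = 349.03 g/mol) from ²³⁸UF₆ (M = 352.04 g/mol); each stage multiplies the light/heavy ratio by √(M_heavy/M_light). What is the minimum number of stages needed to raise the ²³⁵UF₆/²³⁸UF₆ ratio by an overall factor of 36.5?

838

With α = √(352.04/349.03) per stage, ln α = ½ ln(1.00862) = 0.004293.
Need α^N ≥ 36.5 ⇒ N ≥ ln(36.5) / ln α = 3.597 / 0.004293 = 837.86.
So at least 838 stages are needed.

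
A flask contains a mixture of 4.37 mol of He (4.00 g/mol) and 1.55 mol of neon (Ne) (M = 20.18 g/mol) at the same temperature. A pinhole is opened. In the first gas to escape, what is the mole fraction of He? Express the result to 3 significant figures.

0.864

Each component's effusion rate ∝ (its partial pressure)·(1/√M) ∝ n_i/√M_i.
Mole fraction of He in the effusate = (n_He/√M_He) / (n_He/√M_He + n_Ne/√M_Ne)
= (4.37/√4.00) / (4.37/√4.00 + 1.55/√20.18) = 2.185/(2.185 + 0.3450) = 0.864.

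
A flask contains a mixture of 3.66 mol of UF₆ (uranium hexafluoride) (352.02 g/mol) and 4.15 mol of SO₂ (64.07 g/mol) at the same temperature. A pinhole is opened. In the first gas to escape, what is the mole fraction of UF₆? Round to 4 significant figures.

Effusion rate of each component ∝ n_i/√M_i (partial pressure × 1/√M).
x_UF₆(eff) = (n_UF₆/√M_UF₆) / (n_UF₆/√M_UF₆ + n_SO₂/√M_SO₂)
= (3.66/√352.02) / (3.66/√352.02 + 4.15/√64.07) = 0.1951/(0.1951 + 0.5185) = 0.2734.

0.2734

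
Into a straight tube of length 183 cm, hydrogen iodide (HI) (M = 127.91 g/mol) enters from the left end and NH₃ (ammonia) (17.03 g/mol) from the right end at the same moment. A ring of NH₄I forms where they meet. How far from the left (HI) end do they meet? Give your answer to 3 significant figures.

Graham's law gives d_HI/d_NH₃ = rate_HI/rate_NH₃ = √(M_NH₃/M_HI) = √(17.03/127.91) = 0.3649.
With d_HI + d_NH₃ = 183 cm, d_NH₃ = 183/(1 + 0.3649) = 134.1 cm.
d_HI = 183 − 134.1 = 48.9 cm.

48.9 cm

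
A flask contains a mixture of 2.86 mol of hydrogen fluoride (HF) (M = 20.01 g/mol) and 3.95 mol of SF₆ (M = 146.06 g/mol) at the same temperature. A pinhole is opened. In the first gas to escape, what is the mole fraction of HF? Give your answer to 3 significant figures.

0.662

Rate_i ∝ x_i/√M_i (Graham's law weighted by mole fraction), so the effusate composition follows n_i/√M_i.
So x_HF in the escaping gas = (n_HF/√M_HF) / Σ(n_i/√M_i)
= (2.86/√20.01) / (2.86/√20.01 + 3.95/√146.06) = 0.6394/(0.6394 + 0.3268) = 0.662.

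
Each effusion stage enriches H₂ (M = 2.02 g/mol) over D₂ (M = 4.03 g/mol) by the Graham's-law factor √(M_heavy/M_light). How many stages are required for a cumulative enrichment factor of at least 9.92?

Per stage α = (4.03/2.02)^(1/2) = 1.99505^0.5, giving ln α = 0.3453.
Need α^N ≥ 9.92 ⇒ N ≥ ln(9.92) / ln α = 2.295 / 0.3453 = 6.64.
So at least 7 stages are needed.

7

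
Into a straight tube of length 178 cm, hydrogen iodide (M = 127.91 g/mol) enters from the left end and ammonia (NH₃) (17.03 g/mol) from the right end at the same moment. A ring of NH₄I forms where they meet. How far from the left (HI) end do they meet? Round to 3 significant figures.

The fronts meet when d_HI + d_NH₃ = L with d_HI/d_NH₃ = √(M_NH₃/M_HI) (Graham's law). Here √(M_NH₃/M_HI) = √(17.03/127.91) = 0.3649.
With d_HI + d_NH₃ = 178 cm, d_NH₃ = 178/(1 + 0.3649) = 130.4 cm.
d_HI = 178 − 130.4 = 47.6 cm.

47.6 cm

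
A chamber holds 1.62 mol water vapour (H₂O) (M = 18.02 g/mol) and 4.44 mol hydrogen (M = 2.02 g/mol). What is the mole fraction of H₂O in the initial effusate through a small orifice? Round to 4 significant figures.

0.1089

The effusion rate of species i is ∝ p_i/√M_i ∝ n_i/√M_i.
Mole fraction of H₂O in the effusate = (n_H₂O/√M_H₂O) / (n_H₂O/√M_H₂O + n_H₂/√M_H₂)
= (1.62/√18.02) / (1.62/√18.02 + 4.44/√2.02) = 0.3816/(0.3816 + 3.124) = 0.1089.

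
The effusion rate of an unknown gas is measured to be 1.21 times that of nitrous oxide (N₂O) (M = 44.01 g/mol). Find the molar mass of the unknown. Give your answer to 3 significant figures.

Using Graham's law: rate_X/rate_N₂O = √(M_N₂O/M_X).
1.21 = √(44.01/M_X)
M_X = 44.01 / 1.21² = 44.01 / 1.464 = 30.1 g/mol

30.1 g/mol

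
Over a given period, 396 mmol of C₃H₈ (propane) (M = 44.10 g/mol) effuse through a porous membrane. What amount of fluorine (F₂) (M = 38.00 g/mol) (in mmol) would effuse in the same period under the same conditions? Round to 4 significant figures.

Since effusion rate ∝ 1/√M, rate_F₂/rate_C₃H₈ = √(M_C₃H₈/M_F₂) = √(44.10/38.00) = √1.161 = 1.077.
So the amount for F₂ is 396 × 1.077 = 426.6 mmol.

426.6 mmol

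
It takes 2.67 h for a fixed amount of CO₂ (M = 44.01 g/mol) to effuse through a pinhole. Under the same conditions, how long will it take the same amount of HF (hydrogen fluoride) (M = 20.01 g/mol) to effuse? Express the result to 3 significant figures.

1.80 h

Graham's law gives t_HF/t_CO₂ = √(M_HF/M_CO₂) = √(20.01/44.01) = √0.4547 = 0.6743.
So the time for HF is 2.67 × 0.6743 = 1.80 h.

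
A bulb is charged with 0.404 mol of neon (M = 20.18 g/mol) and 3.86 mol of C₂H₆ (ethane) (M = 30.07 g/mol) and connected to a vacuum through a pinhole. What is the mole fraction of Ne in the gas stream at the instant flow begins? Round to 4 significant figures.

Each component's effusion rate ∝ (its partial pressure)·(1/√M) ∝ n_i/√M_i.
So x_Ne in the escaping gas = (n_Ne/√M_Ne) / Σ(n_i/√M_i)
= (0.404/√20.18) / (0.404/√20.18 + 3.86/√30.07) = 0.08993/(0.08993 + 0.7039) = 0.1133.

0.1133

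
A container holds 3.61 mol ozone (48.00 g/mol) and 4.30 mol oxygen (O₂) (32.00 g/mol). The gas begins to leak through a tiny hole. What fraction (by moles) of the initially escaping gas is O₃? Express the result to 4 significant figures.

Each component's effusion rate ∝ (its partial pressure)·(1/√M) ∝ n_i/√M_i.
So x_O₃ in the escaping gas = (n_O₃/√M_O₃) / Σ(n_i/√M_i)
= (3.61/√48.00) / (3.61/√48.00 + 4.30/√32.00) = 0.5211/(0.5211 + 0.7601) = 0.4067.

0.4067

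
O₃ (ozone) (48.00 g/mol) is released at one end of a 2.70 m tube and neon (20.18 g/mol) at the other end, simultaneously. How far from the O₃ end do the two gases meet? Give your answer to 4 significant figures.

1.062 m

The fronts meet when d_O₃ + d_Ne = L with d_O₃/d_Ne = √(M_Ne/M_O₃) (Graham's law). Here √(M_Ne/M_O₃) = √(20.18/48.00) = 0.6484.
With d_O₃ + d_Ne = 2.70 m, d_Ne = 2.70/(1 + 0.6484) = 1.638 m.
d_O₃ = 2.70 − 1.638 = 1.062 m.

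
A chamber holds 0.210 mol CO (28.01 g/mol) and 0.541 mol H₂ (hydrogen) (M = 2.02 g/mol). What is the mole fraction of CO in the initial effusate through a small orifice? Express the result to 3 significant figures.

The effusion rate of species i is ∝ p_i/√M_i ∝ n_i/√M_i.
Mole fraction of CO in the effusate = (n_CO/√M_CO) / (n_CO/√M_CO + n_H₂/√M_H₂)
= (0.210/√28.01) / (0.210/√28.01 + 0.541/√2.02) = 0.03968/(0.03968 + 0.3806) = 0.0944.

0.0944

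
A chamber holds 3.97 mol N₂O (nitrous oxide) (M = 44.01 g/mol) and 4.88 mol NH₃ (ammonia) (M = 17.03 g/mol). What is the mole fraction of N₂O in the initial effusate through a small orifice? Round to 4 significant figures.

The effusion rate of species i is ∝ p_i/√M_i ∝ n_i/√M_i.
So x_N₂O in the escaping gas = (n_N₂O/√M_N₂O) / Σ(n_i/√M_i)
= (3.97/√44.01) / (3.97/√44.01 + 4.88/√17.03) = 0.5984/(0.5984 + 1.183) = 0.3360.

0.3360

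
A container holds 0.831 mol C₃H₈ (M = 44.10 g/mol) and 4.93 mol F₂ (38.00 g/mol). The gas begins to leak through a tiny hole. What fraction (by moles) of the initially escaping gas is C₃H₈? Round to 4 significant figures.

0.1353

The effusion rate of species i is ∝ p_i/√M_i ∝ n_i/√M_i.
Mole fraction of C₃H₈ in the effusate = (n_C₃H₈/√M_C₃H₈) / (n_C₃H₈/√M_C₃H₈ + n_F₂/√M_F₂)
= (0.831/√44.10) / (0.831/√44.10 + 4.93/√38.00) = 0.1251/(0.1251 + 0.7998) = 0.1353.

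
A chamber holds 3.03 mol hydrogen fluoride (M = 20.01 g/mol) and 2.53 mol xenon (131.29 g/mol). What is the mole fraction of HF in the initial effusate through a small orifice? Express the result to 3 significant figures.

0.754

The effusion rate of species i is ∝ p_i/√M_i ∝ n_i/√M_i.
So x_HF in the escaping gas = (n_HF/√M_HF) / Σ(n_i/√M_i)
= (3.03/√20.01) / (3.03/√20.01 + 2.53/√131.29) = 0.6774/(0.6774 + 0.2208) = 0.754.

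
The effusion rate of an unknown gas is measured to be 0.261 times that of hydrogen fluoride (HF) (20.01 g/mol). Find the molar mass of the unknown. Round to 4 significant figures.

By Graham's law, rate_X/rate_HF = √(M_HF/M_X).
0.261 = √(20.01/M_X)
M_X = 20.01 / 0.261² = 20.01 / 0.06812 = 293.7 g/mol

293.7 g/mol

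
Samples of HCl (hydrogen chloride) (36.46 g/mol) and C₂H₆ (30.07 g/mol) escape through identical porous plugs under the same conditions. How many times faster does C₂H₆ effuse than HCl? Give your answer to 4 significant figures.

By Graham's law, rate_C₂H₆/rate_HCl = √(M_HCl/M_C₂H₆) = √(36.46/30.07) = √1.213 = 1.101.

1.101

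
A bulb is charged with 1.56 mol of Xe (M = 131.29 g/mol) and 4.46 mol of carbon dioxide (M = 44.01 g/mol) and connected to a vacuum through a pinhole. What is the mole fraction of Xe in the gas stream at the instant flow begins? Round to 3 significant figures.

0.168

Each component's effusion rate ∝ (its partial pressure)·(1/√M) ∝ n_i/√M_i.
So x_Xe in the escaping gas = (n_Xe/√M_Xe) / Σ(n_i/√M_i)
= (1.56/√131.29) / (1.56/√131.29 + 4.46/√44.01) = 0.1361/(0.1361 + 0.6723) = 0.168.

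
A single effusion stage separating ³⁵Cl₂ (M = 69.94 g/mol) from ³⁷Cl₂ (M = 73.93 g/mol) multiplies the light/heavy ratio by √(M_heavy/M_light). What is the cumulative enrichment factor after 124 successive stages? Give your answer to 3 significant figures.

31.2

Each stage multiplies the ratio by α = √(73.93/69.94), so after 124 stages the overall factor is α^124 = (73.93/69.94)^(124/2).
= 1.05705^62 = 31.2.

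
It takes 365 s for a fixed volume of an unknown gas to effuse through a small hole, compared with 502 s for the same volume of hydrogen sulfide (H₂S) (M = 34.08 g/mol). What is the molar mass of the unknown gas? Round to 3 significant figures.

Since effusion rate ∝ 1/√M, t_X/t_H₂S = √(M_X/M_H₂S).
365/502 = 0.7271 = √(M_X/34.08)
M_X = 34.08 × 0.7271² = 34.08 × 0.5287 = 18.0 g/mol

18.0 g/mol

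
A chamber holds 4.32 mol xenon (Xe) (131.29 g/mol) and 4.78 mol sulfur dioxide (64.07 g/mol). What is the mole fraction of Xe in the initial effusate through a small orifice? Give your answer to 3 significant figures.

0.387

Effusion rate of each component ∝ n_i/√M_i (partial pressure × 1/√M).
So x_Xe in the escaping gas = (n_Xe/√M_Xe) / Σ(n_i/√M_i)
= (4.32/√131.29) / (4.32/√131.29 + 4.78/√64.07) = 0.3770/(0.3770 + 0.5972) = 0.387.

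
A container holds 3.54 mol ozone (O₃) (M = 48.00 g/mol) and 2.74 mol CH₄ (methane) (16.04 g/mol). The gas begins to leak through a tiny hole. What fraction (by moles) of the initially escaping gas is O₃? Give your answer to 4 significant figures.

Rate_i ∝ x_i/√M_i (Graham's law weighted by mole fraction), so the effusate composition follows n_i/√M_i.
So x_O₃ in the escaping gas = (n_O₃/√M_O₃) / Σ(n_i/√M_i)
= (3.54/√48.00) / (3.54/√48.00 + 2.74/√16.04) = 0.5110/(0.5110 + 0.6841) = 0.4275.

0.4275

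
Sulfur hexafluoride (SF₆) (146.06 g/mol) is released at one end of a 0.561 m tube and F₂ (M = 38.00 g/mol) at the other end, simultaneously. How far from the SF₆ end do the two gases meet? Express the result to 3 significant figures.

The fronts meet when d_SF₆ + d_F₂ = L with d_SF₆/d_F₂ = √(M_F₂/M_SF₆) (Graham's law). Here √(M_F₂/M_SF₆) = √(38.00/146.06) = 0.5101.
With d_SF₆ + d_F₂ = 0.561 m, d_F₂ = 0.561/(1 + 0.5101) = 0.3715 m.
d_SF₆ = 0.561 − 0.3715 = 0.189 m.

0.189 m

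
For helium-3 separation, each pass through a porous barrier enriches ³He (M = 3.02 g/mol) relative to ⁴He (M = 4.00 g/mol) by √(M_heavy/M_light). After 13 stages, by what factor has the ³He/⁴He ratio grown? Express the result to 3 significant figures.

The single-stage factor is √(M_heavy/M_light), so 13 stages give [√(4.00/3.02)]^13 = (4.00/3.02)^(13/2).
= 1.32450^(13/2) = 6.21.

6.21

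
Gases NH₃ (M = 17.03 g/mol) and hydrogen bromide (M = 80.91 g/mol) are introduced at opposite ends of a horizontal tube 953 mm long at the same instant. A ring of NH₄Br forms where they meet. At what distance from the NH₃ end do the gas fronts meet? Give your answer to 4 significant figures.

653.3 mm

Distances travelled in equal time are proportional to diffusion rates, so d_NH₃/d_HBr = √(M_HBr/M_NH₃) = √(80.91/17.03) = 2.180.
With d_NH₃ + d_HBr = 953 mm, d_HBr = 953/(1 + 2.180) = 299.7 mm.
d_NH₃ = 953 − 299.7 = 653.3 mm.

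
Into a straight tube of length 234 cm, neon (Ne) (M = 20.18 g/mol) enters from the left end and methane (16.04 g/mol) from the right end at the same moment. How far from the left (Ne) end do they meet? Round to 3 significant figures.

Graham's law gives d_Ne/d_CH₄ = rate_Ne/rate_CH₄ = √(M_CH₄/M_Ne) = √(16.04/20.18) = 0.8915.
With d_Ne + d_CH₄ = 234 cm, d_CH₄ = 234/(1 + 0.8915) = 123.7 cm.
d_Ne = 234 − 123.7 = 110 cm.

110 cm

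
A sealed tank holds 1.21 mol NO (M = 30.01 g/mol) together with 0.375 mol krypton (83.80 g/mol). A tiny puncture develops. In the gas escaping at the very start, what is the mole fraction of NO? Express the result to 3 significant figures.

0.844

Effusion rate of each component ∝ n_i/√M_i (partial pressure × 1/√M).
x_NO(eff) = (n_NO/√M_NO) / (n_NO/√M_NO + n_Kr/√M_Kr)
= (1.21/√30.01) / (1.21/√30.01 + 0.375/√83.80) = 0.2209/(0.2209 + 0.04096) = 0.844.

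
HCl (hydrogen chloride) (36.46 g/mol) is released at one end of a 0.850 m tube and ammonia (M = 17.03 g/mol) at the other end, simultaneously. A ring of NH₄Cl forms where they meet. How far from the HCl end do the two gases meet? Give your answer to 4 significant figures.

0.3451 m

Graham's law gives d_HCl/d_NH₃ = rate_HCl/rate_NH₃ = √(M_NH₃/M_HCl) = √(17.03/36.46) = 0.6834.
With d_HCl + d_NH₃ = 0.850 m, d_NH₃ = 0.850/(1 + 0.6834) = 0.5049 m.
d_HCl = 0.850 − 0.5049 = 0.3451 m.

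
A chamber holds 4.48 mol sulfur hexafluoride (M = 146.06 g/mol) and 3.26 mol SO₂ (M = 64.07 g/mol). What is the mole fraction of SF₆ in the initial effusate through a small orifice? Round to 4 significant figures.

The effusion rate of species i is ∝ p_i/√M_i ∝ n_i/√M_i.
So x_SF₆ in the escaping gas = (n_SF₆/√M_SF₆) / Σ(n_i/√M_i)
= (4.48/√146.06) / (4.48/√146.06 + 3.26/√64.07) = 0.3707/(0.3707 + 0.4073) = 0.4765.

0.4765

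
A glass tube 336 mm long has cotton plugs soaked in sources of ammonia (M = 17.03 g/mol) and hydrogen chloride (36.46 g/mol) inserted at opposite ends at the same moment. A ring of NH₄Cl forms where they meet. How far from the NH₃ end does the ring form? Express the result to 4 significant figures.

The fronts meet when d_NH₃ + d_HCl = L with d_NH₃/d_HCl = √(M_HCl/M_NH₃) (Graham's law). Here √(M_HCl/M_NH₃) = √(36.46/17.03) = 1.463.
With d_NH₃ + d_HCl = 336 mm, d_HCl = 336/(1 + 1.463) = 136.4 mm.
d_NH₃ = 336 − 136.4 = 199.6 mm.

199.6 mm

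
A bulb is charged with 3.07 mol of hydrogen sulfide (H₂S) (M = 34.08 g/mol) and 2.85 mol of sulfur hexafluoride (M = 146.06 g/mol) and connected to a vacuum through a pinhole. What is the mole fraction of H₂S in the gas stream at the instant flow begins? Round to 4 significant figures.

0.6904

Rate_i ∝ x_i/√M_i (Graham's law weighted by mole fraction), so the effusate composition follows n_i/√M_i.
So x_H₂S in the escaping gas = (n_H₂S/√M_H₂S) / Σ(n_i/√M_i)
= (3.07/√34.08) / (3.07/√34.08 + 2.85/√146.06) = 0.5259/(0.5259 + 0.2358) = 0.6904.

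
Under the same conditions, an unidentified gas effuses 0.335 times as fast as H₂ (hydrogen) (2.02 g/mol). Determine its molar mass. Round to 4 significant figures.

From Graham's law, rate_X/rate_H₂ = √(M_H₂/M_X).
0.335 = √(2.02/M_X)
M_X = 2.02 / 0.335² = 2.02 / 0.1122 = 18.00 g/mol

18.00 g/mol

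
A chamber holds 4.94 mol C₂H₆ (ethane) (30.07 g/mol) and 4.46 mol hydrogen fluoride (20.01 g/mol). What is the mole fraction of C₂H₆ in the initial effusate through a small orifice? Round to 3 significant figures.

Rate_i ∝ x_i/√M_i (Graham's law weighted by mole fraction), so the effusate composition follows n_i/√M_i.
So x_C₂H₆ in the escaping gas = (n_C₂H₆/√M_C₂H₆) / Σ(n_i/√M_i)
= (4.94/√30.07) / (4.94/√30.07 + 4.46/√20.01) = 0.9009/(0.9009 + 0.9970) = 0.475.

0.475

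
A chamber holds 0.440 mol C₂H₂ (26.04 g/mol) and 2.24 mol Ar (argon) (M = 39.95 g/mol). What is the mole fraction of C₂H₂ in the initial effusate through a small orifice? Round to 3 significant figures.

The effusion rate of species i is ∝ p_i/√M_i ∝ n_i/√M_i.
So x_C₂H₂ in the escaping gas = (n_C₂H₂/√M_C₂H₂) / Σ(n_i/√M_i)
= (0.440/√26.04) / (0.440/√26.04 + 2.24/√39.95) = 0.08622/(0.08622 + 0.3544) = 0.196.

0.196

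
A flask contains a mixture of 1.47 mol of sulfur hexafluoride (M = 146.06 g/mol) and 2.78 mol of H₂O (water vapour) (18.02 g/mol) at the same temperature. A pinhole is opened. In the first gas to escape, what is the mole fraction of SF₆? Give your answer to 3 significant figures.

0.157

Effusion rate of each component ∝ n_i/√M_i (partial pressure × 1/√M).
Mole fraction of SF₆ in the effusate = (n_SF₆/√M_SF₆) / (n_SF₆/√M_SF₆ + n_H₂O/√M_H₂O)
= (1.47/√146.06) / (1.47/√146.06 + 2.78/√18.02) = 0.1216/(0.1216 + 0.6549) = 0.157.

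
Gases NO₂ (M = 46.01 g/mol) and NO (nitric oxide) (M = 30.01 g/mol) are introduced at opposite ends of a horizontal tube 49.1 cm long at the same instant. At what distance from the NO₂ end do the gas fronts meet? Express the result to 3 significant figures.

21.9 cm

Graham's law gives d_NO₂/d_NO = rate_NO₂/rate_NO = √(M_NO/M_NO₂) = √(30.01/46.01) = 0.8076.
With d_NO₂ + d_NO = 49.1 cm, d_NO = 49.1/(1 + 0.8076) = 27.16 cm.
d_NO₂ = 49.1 − 27.16 = 21.9 cm.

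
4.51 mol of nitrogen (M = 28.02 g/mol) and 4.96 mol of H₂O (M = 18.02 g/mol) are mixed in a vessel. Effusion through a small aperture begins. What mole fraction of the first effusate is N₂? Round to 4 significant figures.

Effusion rate of each component ∝ n_i/√M_i (partial pressure × 1/√M).
So x_N₂ in the escaping gas = (n_N₂/√M_N₂) / Σ(n_i/√M_i)
= (4.51/√28.02) / (4.51/√28.02 + 4.96/√18.02) = 0.8520/(0.8520 + 1.168) = 0.4217.

0.4217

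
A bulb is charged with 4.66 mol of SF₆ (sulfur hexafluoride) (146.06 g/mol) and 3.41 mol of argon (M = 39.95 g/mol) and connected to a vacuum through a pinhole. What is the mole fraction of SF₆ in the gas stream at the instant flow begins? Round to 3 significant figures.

Effusion rate of each component ∝ n_i/√M_i (partial pressure × 1/√M).
Mole fraction of SF₆ in the effusate = (n_SF₆/√M_SF₆) / (n_SF₆/√M_SF₆ + n_Ar/√M_Ar)
= (4.66/√146.06) / (4.66/√146.06 + 3.41/√39.95) = 0.3856/(0.3856 + 0.5395) = 0.417.

0.417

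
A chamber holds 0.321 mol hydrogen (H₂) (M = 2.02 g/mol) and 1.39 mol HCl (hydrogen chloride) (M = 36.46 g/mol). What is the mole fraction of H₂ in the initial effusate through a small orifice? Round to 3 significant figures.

0.495

The effusion rate of species i is ∝ p_i/√M_i ∝ n_i/√M_i.
Mole fraction of H₂ in the effusate = (n_H₂/√M_H₂) / (n_H₂/√M_H₂ + n_HCl/√M_HCl)
= (0.321/√2.02) / (0.321/√2.02 + 1.39/√36.46) = 0.2259/(0.2259 + 0.2302) = 0.495.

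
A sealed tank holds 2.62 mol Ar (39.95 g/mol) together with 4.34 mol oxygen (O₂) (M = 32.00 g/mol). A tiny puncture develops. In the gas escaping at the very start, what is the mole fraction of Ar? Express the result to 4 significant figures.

Effusion rate of each component ∝ n_i/√M_i (partial pressure × 1/√M).
x_Ar(eff) = (n_Ar/√M_Ar) / (n_Ar/√M_Ar + n_O₂/√M_O₂)
= (2.62/√39.95) / (2.62/√39.95 + 4.34/√32.00) = 0.4145/(0.4145 + 0.7672) = 0.3508.

0.3508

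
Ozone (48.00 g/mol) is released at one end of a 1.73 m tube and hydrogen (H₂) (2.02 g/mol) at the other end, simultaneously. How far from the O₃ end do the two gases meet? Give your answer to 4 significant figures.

In equal time, each gas travels a distance ∝ its rate ∝ 1/√M, so d_O₃/d_H₂ = √(M_H₂/M_O₃) = √(2.02/48.00) = 0.2051.
With d_O₃ + d_H₂ = 1.73 m, d_H₂ = 1.73/(1 + 0.2051) = 1.436 m.
d_O₃ = 1.73 − 1.436 = 0.2945 m.

0.2945 m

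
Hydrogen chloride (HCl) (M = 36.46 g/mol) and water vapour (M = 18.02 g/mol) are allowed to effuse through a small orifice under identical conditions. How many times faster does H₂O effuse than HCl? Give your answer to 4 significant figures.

1.422

From Graham's law, rate_H₂O/rate_HCl = √(M_HCl/M_H₂O) = √(36.46/18.02) = √2.023 = 1.422.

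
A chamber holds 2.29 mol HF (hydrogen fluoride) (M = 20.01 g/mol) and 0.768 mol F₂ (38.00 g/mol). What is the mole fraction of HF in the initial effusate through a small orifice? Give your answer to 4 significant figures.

0.8043

Each component's effusion rate ∝ (its partial pressure)·(1/√M) ∝ n_i/√M_i.
So x_HF in the escaping gas = (n_HF/√M_HF) / Σ(n_i/√M_i)
= (2.29/√20.01) / (2.29/√20.01 + 0.768/√38.00) = 0.5119/(0.5119 + 0.1246) = 0.8043.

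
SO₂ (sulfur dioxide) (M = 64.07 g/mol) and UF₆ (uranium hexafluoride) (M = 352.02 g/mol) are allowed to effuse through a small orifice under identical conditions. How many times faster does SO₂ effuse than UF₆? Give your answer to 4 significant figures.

2.344

Since effusion rate ∝ 1/√M, rate_SO₂/rate_UF₆ = √(M_UF₆/M_SO₂) = √(352.02/64.07) = √5.494 = 2.344.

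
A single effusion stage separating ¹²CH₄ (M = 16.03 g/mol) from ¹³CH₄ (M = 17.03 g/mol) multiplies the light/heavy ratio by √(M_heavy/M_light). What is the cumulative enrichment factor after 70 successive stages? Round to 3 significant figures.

8.31

Each stage multiplies the ratio by α = √(17.03/16.03), so after 70 stages the overall factor is α^70 = (17.03/16.03)^(70/2).
= 1.06238^35 = 8.31.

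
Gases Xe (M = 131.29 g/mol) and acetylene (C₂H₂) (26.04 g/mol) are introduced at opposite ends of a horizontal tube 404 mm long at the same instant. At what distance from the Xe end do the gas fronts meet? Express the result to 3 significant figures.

Distances travelled in equal time are proportional to diffusion rates, so d_Xe/d_C₂H₂ = √(M_C₂H₂/M_Xe) = √(26.04/131.29) = 0.4454.
With d_Xe + d_C₂H₂ = 404 mm, d_C₂H₂ = 404/(1 + 0.4454) = 279.5 mm.
d_Xe = 404 − 279.5 = 124 mm.

124 mm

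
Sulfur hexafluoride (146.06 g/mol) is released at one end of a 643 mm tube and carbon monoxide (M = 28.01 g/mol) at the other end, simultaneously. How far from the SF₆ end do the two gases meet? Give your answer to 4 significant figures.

195.8 mm

Graham's law gives d_SF₆/d_CO = rate_SF₆/rate_CO = √(M_CO/M_SF₆) = √(28.01/146.06) = 0.4379.
With d_SF₆ + d_CO = 643 mm, d_CO = 643/(1 + 0.4379) = 447.2 mm.
d_SF₆ = 643 − 447.2 = 195.8 mm.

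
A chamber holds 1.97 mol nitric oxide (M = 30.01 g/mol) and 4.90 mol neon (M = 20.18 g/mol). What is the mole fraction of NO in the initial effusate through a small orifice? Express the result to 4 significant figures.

Effusion rate of each component ∝ n_i/√M_i (partial pressure × 1/√M).
Mole fraction of NO in the effusate = (n_NO/√M_NO) / (n_NO/√M_NO + n_Ne/√M_Ne)
= (1.97/√30.01) / (1.97/√30.01 + 4.90/√20.18) = 0.3596/(0.3596 + 1.091) = 0.2479.

0.2479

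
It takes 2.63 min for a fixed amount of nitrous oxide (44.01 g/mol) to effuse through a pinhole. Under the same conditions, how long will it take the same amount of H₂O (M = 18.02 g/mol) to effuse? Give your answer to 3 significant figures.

By Graham's law, t_H₂O/t_N₂O = √(M_H₂O/M_N₂O) = √(18.02/44.01) = √0.4095 = 0.6399.
So the time for H₂O is 2.63 × 0.6399 = 1.68 min.

1.68 min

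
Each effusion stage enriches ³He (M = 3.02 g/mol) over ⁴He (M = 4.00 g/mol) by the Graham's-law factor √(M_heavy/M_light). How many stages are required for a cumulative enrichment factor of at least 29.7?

Single-stage factor α = √(4.00/3.02), so ln α = ½ ln(1.32450) = 0.1405.
Need α^N ≥ 29.7 ⇒ N ≥ ln(29.7) / ln α = 3.391 / 0.1405 = 24.13.
Rounding up, N = 25 stages.

25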